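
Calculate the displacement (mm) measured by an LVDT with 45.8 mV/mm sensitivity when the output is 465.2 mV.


Displacement = Vout / sensitivity.
d = 465.2 / 45.8
d = 10.157 mm

10.157 mm


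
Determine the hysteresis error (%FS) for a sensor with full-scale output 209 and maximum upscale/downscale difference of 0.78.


Hysteresis = (max difference / full scale) * 100%.
H = (0.78 / 209) * 100
H = 0.373 %FS

0.373 %FS


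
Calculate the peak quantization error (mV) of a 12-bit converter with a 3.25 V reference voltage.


The maximum quantization error is +/- LSB/2.
LSB = Vref / 2^n = 3.25 / 4096 = 0.00079346 V
Max error = LSB / 2 = 0.00079346 / 2 = 0.00039673 V
Max error = 0.3967 mV

0.3967 mV


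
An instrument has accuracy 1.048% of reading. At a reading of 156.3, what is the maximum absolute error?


Absolute error = (accuracy% / 100) * reading.
Error = (1.048 / 100) * 156.3
Error = 0.01048 * 156.3
Error = 1.638

1.638


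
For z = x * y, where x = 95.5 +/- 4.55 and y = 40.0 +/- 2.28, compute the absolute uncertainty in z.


For a product z = x*y, the relative uncertainty is:
uz/z = sqrt((ux/x)^2 + (uy/y)^2)
Relative uncertainties: ux/x = 4.55/95.5 = 0.047644
uy/y = 2.28/40.0 = 0.057
z = 95.5 * 40.0 = 3820.0
uz = 3820.0 * sqrt(0.047644^2 + 0.057^2) = 283.786

283.786


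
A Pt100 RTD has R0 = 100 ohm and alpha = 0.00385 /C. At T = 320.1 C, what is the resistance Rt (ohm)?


The RTD equation: Rt = R0 * (1 + alpha * T).
Rt = 100 * (1 + 0.00385 * 320.1)
Rt = 100 * (1 + 1.232385)
Rt = 100 * 2.232385
Rt = 223.238 ohm

223.238 ohm


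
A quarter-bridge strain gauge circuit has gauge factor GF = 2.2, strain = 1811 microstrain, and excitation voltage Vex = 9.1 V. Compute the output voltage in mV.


Quarter bridge output: Vout = (GF * epsilon * Vex) / 4.
Vout = (2.2 * 1811e-6 * 9.1) / 4
Vout = 0.03625622 / 4 V
Vout = 0.00906405 V = 9.0641 mV

9.0641 mV


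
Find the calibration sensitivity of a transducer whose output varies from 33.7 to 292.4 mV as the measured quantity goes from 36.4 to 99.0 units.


Sensitivity = (y2 - y1) / (x2 - x1).
S = (292.4 - 33.7) / (99.0 - 36.4)
S = 258.7 / 62.6
S = 4.1326 mV/unit

4.1326 mV/unit


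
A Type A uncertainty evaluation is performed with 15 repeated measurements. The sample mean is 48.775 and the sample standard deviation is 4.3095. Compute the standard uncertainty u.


The standard uncertainty for Type A evaluation is u = s / sqrt(n).
u = 4.3095 / sqrt(15)
u = 4.3095 / 3.873
u = 1.1127

1.1127


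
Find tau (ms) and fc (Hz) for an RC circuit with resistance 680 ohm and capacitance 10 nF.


Time constant: tau = R * C.
tau = 680 * 1.00e-08 = 6.8e-06 s
tau = 0.0068 ms
Cutoff frequency: fc = 1 / (2*pi*R*C).
fc = 1 / (2*pi*6.8e-06) = 23405.14 Hz

tau = 0.0068 ms, fc = 23405.14 Hz


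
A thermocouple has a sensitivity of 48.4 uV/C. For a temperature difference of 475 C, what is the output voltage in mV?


The thermocouple output V = sensitivity * dT.
V = 48.4 uV/C * 475 C
V = 22990.0 uV
V = 22.99 mV

22.99 mV


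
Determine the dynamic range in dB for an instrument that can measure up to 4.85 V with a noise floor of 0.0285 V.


Dynamic range = 20 * log10(Vmax / Vnoise).
DR = 20 * log10(4.85 / 0.0285)
DR = 20 * log10(170.18)
DR = 44.62 dB

44.62 dB


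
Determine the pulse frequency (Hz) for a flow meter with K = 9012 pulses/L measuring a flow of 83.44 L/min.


Frequency = K * Q / 60 (converting L/min to L/s).
f = 9012 * 83.44 / 60
f = 751961.28 / 60
f = 12532.69 Hz

12532.69 Hz


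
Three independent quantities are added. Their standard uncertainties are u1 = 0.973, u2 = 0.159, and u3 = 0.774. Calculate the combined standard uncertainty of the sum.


For a sum of independent quantities, uc = sqrt(u1^2 + u2^2 + u3^2).
uc = sqrt(0.973^2 + 0.159^2 + 0.774^2)
uc = sqrt(0.946729 + 0.025281 + 0.599076)
uc = 1.2534

1.2534


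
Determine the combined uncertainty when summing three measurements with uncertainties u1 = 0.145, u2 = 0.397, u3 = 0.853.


For a sum of independent quantities, uc = sqrt(u1^2 + u2^2 + u3^2).
uc = sqrt(0.145^2 + 0.397^2 + 0.853^2)
uc = sqrt(0.021025 + 0.157609 + 0.727609)
uc = 0.952

0.952


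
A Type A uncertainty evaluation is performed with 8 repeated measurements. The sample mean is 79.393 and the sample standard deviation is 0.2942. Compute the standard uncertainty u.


The standard uncertainty for Type A evaluation is u = s / sqrt(n).
u = 0.2942 / sqrt(8)
u = 0.2942 / 2.8284
u = 0.104

0.104


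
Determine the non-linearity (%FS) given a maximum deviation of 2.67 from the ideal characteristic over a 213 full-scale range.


Linearity error = (max deviation / full scale) * 100%.
Linearity = (2.67 / 213) * 100
Linearity = 1.254 %FS

1.254 %FS


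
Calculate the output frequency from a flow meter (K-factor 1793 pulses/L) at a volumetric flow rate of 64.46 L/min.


Frequency = K * Q / 60 (converting L/min to L/s).
f = 1793 * 64.46 / 60
f = 115576.78 / 60
f = 1926.28 Hz

1926.28 Hz


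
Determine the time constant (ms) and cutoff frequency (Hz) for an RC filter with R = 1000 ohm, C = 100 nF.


Time constant: tau = R * C.
tau = 1000 * 1.00e-07 = 0.0001 s
tau = 0.1 ms
Cutoff frequency: fc = 1 / (2*pi*R*C).
fc = 1 / (2*pi*0.0001) = 1591.55 Hz

tau = 0.1 ms, fc = 1591.55 Hz


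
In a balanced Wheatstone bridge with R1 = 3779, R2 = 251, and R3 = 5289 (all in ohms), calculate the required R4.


At balance: R1*R4 = R2*R3, so R4 = R2*R3/R1.
R4 = 251 * 5289 / 3779
R4 = 1327539 / 3779
R4 = 351.29 ohm

351.29 ohm


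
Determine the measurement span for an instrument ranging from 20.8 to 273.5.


Span = upper range - lower range.
Span = 273.5 - (20.8)
Span = 252.7

252.7


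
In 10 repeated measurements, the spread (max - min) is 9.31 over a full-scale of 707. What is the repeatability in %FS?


Repeatability = (spread / full scale) * 100%.
R = (9.31 / 707) * 100
R = 1.317 %FS

1.317 %FS


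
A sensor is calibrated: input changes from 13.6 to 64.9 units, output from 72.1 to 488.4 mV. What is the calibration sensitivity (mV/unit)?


Sensitivity = (y2 - y1) / (x2 - x1).
S = (488.4 - 72.1) / (64.9 - 13.6)
S = 416.3 / 51.3
S = 8.115 mV/unit

8.115 mV/unit


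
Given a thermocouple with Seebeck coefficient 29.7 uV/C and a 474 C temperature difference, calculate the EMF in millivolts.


The thermocouple output V = sensitivity * dT.
V = 29.7 uV/C * 474 C
V = 14077.8 uV
V = 14.078 mV

14.078 mV


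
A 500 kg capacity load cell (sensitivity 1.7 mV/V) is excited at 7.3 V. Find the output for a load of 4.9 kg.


Vout = rated_output * Vex * (load / capacity).
Vout = 1.7 * 7.3 * (4.9 / 500)
Vout = 1.7 * 7.3 * 0.0098
Vout = 0.122 mV

0.122 mV


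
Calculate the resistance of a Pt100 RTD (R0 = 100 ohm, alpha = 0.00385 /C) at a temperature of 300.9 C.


The RTD equation: Rt = R0 * (1 + alpha * T).
Rt = 100 * (1 + 0.00385 * 300.9)
Rt = 100 * (1 + 1.158465)
Rt = 100 * 2.158465
Rt = 215.846 ohm

215.846 ohm


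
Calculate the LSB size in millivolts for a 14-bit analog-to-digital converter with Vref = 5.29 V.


The resolution (LSB) of an ADC is Vref / 2^n.
LSB = 5.29 / 2^14
LSB = 5.29 / 16384
LSB = 0.00032288 V = 0.32287598 mV

0.32287598 mV


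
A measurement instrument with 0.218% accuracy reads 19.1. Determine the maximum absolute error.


Absolute error = (accuracy% / 100) * reading.
Error = (0.218 / 100) * 19.1
Error = 0.00218 * 19.1
Error = 0.0416

0.0416


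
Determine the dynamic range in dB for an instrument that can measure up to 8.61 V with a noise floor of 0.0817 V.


Dynamic range = 20 * log10(Vmax / Vnoise).
DR = 20 * log10(8.61 / 0.0817)
DR = 20 * log10(105.39)
DR = 40.46 dB

40.46 dB


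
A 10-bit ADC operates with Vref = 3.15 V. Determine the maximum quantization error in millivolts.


The maximum quantization error is +/- LSB/2.
LSB = Vref / 2^n = 3.15 / 1024 = 0.00307617 V
Max error = LSB / 2 = 0.00307617 / 2 = 0.00153809 V
Max error = 1.5381 mV

1.5381 mV


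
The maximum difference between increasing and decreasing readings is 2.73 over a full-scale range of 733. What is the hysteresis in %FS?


Hysteresis = (max difference / full scale) * 100%.
H = (2.73 / 733) * 100
H = 0.372 %FS

0.372 %FS


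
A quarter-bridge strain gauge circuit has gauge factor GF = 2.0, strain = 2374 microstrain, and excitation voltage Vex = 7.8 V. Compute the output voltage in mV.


Quarter bridge output: Vout = (GF * epsilon * Vex) / 4.
Vout = (2.0 * 2374e-6 * 7.8) / 4
Vout = 0.0370344 / 4 V
Vout = 0.0092586 V = 9.2586 mV

9.2586 mV


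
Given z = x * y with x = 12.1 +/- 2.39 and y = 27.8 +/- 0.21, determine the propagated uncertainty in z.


For a product z = x*y, the relative uncertainty is:
uz/z = sqrt((ux/x)^2 + (uy/y)^2)
Relative uncertainties: ux/x = 2.39/12.1 = 0.197521
uy/y = 0.21/27.8 = 0.007554
z = 12.1 * 27.8 = 336.4
uz = 336.4 * sqrt(0.197521^2 + 0.007554^2) = 66.491

66.491


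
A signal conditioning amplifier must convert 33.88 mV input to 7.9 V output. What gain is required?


Gain = Vout / Vin (converting to same units).
G = 7.9 V / 33.88 mV
G = 7900.0 mV / 33.88 mV
G = 233.18

233.18


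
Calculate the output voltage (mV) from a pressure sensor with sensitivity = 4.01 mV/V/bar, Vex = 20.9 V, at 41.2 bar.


Output = sensitivity * Vex * P.
Vout = 4.01 * 20.9 * 41.2
Vout = 83.809 * 41.2
Vout = 3452.93 mV

3452.93 mV


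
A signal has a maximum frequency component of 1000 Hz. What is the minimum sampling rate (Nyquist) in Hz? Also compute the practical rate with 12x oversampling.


By Nyquist theorem, fs_min = 2 * fmax.
fs_min = 2 * 1000 = 2000 Hz
Practical rate = 12 * fs_min = 12 * 2000 = 24000 Hz

fs_min = 2000 Hz, fs_practical = 24000 Hz


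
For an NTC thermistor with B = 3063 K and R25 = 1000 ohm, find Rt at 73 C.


NTC thermistor equation: Rt = R25 * exp(B * (1/T - 1/T25)).
T in Kelvin: 346.15 K, T25 = 298.15 K
1/T - 1/T25 = 1/346.15 - 1/298.15 = -0.0004651
B * (1/T - 1/T25) = 3063 * -0.0004651 = -1.4246
Rt = 1000 * exp(-1.4246) = 240.6 ohm

240.6 ohm


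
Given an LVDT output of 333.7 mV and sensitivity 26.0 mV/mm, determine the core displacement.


Displacement = Vout / sensitivity.
d = 333.7 / 26.0
d = 12.835 mm

12.835 mm


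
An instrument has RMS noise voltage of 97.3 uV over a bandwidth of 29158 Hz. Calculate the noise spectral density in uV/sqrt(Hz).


Noise spectral density = Vrms / sqrt(BW).
NSD = 97.3 / sqrt(29158)
NSD = 97.3 / 170.7571
NSD = 0.5698 uV/sqrt(Hz)

0.5698 uV/sqrt(Hz)


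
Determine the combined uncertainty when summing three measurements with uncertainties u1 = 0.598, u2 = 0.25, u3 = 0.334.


For a sum of independent quantities, uc = sqrt(u1^2 + u2^2 + u3^2).
uc = sqrt(0.598^2 + 0.25^2 + 0.334^2)
uc = sqrt(0.357604 + 0.0625 + 0.111556)
uc = 0.7292

0.7292


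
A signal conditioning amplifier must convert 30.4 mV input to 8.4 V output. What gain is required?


Gain = Vout / Vin (converting to same units).
G = 8.4 V / 30.4 mV
G = 8400.0 mV / 30.4 mV
G = 276.32

276.32


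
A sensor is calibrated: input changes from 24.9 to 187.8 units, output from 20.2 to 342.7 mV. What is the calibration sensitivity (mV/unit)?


Sensitivity = (y2 - y1) / (x2 - x1).
S = (342.7 - 20.2) / (187.8 - 24.9)
S = 322.5 / 162.9
S = 1.9797 mV/unit

1.9797 mV/unit


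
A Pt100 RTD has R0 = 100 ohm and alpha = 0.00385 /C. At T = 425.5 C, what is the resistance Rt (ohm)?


The RTD equation: Rt = R0 * (1 + alpha * T).
Rt = 100 * (1 + 0.00385 * 425.5)
Rt = 100 * (1 + 1.638175)
Rt = 100 * 2.638175
Rt = 263.818 ohm

263.818 ohm


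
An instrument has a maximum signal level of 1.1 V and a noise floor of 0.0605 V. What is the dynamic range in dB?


Dynamic range = 20 * log10(Vmax / Vnoise).
DR = 20 * log10(1.1 / 0.0605)
DR = 20 * log10(18.18)
DR = 25.19 dB

25.19 dB


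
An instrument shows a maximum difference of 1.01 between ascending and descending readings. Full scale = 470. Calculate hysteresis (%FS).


Hysteresis = (max difference / full scale) * 100%.
H = (1.01 / 470) * 100
H = 0.215 %FS

0.215 %FS


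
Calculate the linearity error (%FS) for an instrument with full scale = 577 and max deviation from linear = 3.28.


Linearity error = (max deviation / full scale) * 100%.
Linearity = (3.28 / 577) * 100
Linearity = 0.568 %FS

0.568 %FS


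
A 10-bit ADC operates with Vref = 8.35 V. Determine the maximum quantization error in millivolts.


The maximum quantization error is +/- LSB/2.
LSB = Vref / 2^n = 8.35 / 1024 = 0.0081543 V
Max error = LSB / 2 = 0.0081543 / 2 = 0.00407715 V
Max error = 4.0771 mV

4.0771 mV


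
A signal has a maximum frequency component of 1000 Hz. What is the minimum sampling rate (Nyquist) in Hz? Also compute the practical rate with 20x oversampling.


By Nyquist theorem, fs_min = 2 * fmax.
fs_min = 2 * 1000 = 2000 Hz
Practical rate = 20 * fs_min = 20 * 2000 = 40000 Hz

fs_min = 2000 Hz, fs_practical = 40000 Hz


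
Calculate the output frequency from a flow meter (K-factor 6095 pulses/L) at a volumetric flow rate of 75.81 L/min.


Frequency = K * Q / 60 (converting L/min to L/s).
f = 6095 * 75.81 / 60
f = 462061.95 / 60
f = 7701.03 Hz

7701.03 Hz


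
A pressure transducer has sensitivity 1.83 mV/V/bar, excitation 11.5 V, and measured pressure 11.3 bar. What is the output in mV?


Output = sensitivity * Vex * P.
Vout = 1.83 * 11.5 * 11.3
Vout = 21.045 * 11.3
Vout = 237.81 mV

237.81 mV


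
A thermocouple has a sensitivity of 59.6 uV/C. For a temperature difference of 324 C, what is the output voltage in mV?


The thermocouple output V = sensitivity * dT.
V = 59.6 uV/C * 324 C
V = 19310.4 uV
V = 19.31 mV

19.31 mV


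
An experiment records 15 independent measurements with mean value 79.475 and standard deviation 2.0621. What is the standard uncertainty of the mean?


The standard uncertainty for Type A evaluation is u = s / sqrt(n).
u = 2.0621 / sqrt(15)
u = 2.0621 / 3.873
u = 0.5324

0.5324


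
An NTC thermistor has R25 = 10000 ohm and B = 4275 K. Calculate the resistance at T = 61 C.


NTC thermistor equation: Rt = R25 * exp(B * (1/T - 1/T25)).
T in Kelvin: 334.15 K, T25 = 298.15 K
1/T - 1/T25 = 1/334.15 - 1/298.15 = -0.00036135
B * (1/T - 1/T25) = 4275 * -0.00036135 = -1.5448
Rt = 10000 * exp(-1.5448) = 2133.6 ohm

2133.6 ohm


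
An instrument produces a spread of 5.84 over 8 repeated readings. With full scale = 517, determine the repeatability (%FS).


Repeatability = (spread / full scale) * 100%.
R = (5.84 / 517) * 100
R = 1.13 %FS

1.13 %FS


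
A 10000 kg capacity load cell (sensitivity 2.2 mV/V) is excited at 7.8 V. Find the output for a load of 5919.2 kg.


Vout = rated_output * Vex * (load / capacity).
Vout = 2.2 * 7.8 * (5919.2 / 10000)
Vout = 2.2 * 7.8 * 0.59192
Vout = 10.157 mV

10.157 mV


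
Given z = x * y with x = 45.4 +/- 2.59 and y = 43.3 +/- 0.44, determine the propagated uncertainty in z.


For a product z = x*y, the relative uncertainty is:
uz/z = sqrt((ux/x)^2 + (uy/y)^2)
Relative uncertainties: ux/x = 2.59/45.4 = 0.057048
uy/y = 0.44/43.3 = 0.010162
z = 45.4 * 43.3 = 1965.8
uz = 1965.8 * sqrt(0.057048^2 + 0.010162^2) = 113.912

113.912


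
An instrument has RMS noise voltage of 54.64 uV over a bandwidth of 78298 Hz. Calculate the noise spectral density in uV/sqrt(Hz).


Noise spectral density = Vrms / sqrt(BW).
NSD = 54.64 / sqrt(78298)
NSD = 54.64 / 279.8178
NSD = 0.1953 uV/sqrt(Hz)

0.1953 uV/sqrt(Hz)


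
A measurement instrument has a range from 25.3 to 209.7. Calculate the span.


Span = upper range - lower range.
Span = 209.7 - (25.3)
Span = 184.4

184.4


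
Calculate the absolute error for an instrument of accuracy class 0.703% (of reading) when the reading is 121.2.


Absolute error = (accuracy% / 100) * reading.
Error = (0.703 / 100) * 121.2
Error = 0.00703 * 121.2
Error = 0.852

0.852


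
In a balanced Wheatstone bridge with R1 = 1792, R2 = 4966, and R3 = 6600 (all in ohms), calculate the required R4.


At balance: R1*R4 = R2*R3, so R4 = R2*R3/R1.
R4 = 4966 * 6600 / 1792
R4 = 32775600 / 1792
R4 = 18289.96 ohm

18289.96 ohm


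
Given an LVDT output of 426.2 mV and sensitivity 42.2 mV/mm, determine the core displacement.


Displacement = Vout / sensitivity.
d = 426.2 / 42.2
d = 10.1 mm

10.1 mm


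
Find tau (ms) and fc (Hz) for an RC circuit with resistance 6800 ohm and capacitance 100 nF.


Time constant: tau = R * C.
tau = 6800 * 1.00e-07 = 0.00068 s
tau = 0.68 ms
Cutoff frequency: fc = 1 / (2*pi*R*C).
fc = 1 / (2*pi*0.00068) = 234.05 Hz

tau = 0.68 ms, fc = 234.05 Hz


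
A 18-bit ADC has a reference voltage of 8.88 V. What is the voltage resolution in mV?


The resolution (LSB) of an ADC is Vref / 2^n.
LSB = 8.88 / 2^18
LSB = 8.88 / 262144
LSB = 3.387e-05 V = 0.03387451 mV

0.03387451 mV


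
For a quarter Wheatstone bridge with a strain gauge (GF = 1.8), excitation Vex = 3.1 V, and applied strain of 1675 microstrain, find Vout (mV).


Quarter bridge output: Vout = (GF * epsilon * Vex) / 4.
Vout = (1.8 * 1675e-6 * 3.1) / 4
Vout = 0.0093465 / 4 V
Vout = 0.00233663 V = 2.3366 mV

2.3366 mV


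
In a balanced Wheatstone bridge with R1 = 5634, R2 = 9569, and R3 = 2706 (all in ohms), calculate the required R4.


At balance: R1*R4 = R2*R3, so R4 = R2*R3/R1.
R4 = 9569 * 2706 / 5634
R4 = 25893714 / 5634
R4 = 4595.97 ohm

4595.97 ohm


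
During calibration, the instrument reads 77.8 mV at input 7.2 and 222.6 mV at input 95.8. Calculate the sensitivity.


Sensitivity = (y2 - y1) / (x2 - x1).
S = (222.6 - 77.8) / (95.8 - 7.2)
S = 144.8 / 88.6
S = 1.6343 mV/unit

1.6343 mV/unit


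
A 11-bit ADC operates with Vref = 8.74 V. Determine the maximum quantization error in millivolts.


The maximum quantization error is +/- LSB/2.
LSB = Vref / 2^n = 8.74 / 2048 = 0.00426758 V
Max error = LSB / 2 = 0.00426758 / 2 = 0.00213379 V
Max error = 2.1338 mV

2.1338 mV


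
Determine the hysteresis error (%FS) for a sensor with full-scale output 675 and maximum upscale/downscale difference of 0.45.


Hysteresis = (max difference / full scale) * 100%.
H = (0.45 / 675) * 100
H = 0.067 %FS

0.067 %FS


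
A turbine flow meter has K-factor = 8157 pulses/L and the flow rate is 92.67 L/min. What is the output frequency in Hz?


Frequency = K * Q / 60 (converting L/min to L/s).
f = 8157 * 92.67 / 60
f = 755909.19 / 60
f = 12598.49 Hz

12598.49 Hz


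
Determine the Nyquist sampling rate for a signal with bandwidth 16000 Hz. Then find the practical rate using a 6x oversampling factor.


By Nyquist theorem, fs_min = 2 * fmax.
fs_min = 2 * 16000 = 32000 Hz
Practical rate = 6 * fs_min = 6 * 32000 = 192000 Hz

fs_min = 32000 Hz, fs_practical = 192000 Hz


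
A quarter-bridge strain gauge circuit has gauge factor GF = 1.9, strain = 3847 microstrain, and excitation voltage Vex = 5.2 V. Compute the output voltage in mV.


Quarter bridge output: Vout = (GF * epsilon * Vex) / 4.
Vout = (1.9 * 3847e-6 * 5.2) / 4
Vout = 0.03800836 / 4 V
Vout = 0.00950209 V = 9.5021 mV

9.5021 mV


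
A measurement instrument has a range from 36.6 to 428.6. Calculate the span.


Span = upper range - lower range.
Span = 428.6 - (36.6)
Span = 392.0

392.0


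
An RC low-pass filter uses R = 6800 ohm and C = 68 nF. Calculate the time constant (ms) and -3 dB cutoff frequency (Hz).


Time constant: tau = R * C.
tau = 6800 * 6.80e-08 = 0.0004624 s
tau = 0.4624 ms
Cutoff frequency: fc = 1 / (2*pi*R*C).
fc = 1 / (2*pi*0.0004624) = 344.19 Hz

tau = 0.4624 ms, fc = 344.19 Hz


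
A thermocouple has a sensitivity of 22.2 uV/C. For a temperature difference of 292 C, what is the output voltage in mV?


The thermocouple output V = sensitivity * dT.
V = 22.2 uV/C * 292 C
V = 6482.4 uV
V = 6.482 mV

6.482 mV


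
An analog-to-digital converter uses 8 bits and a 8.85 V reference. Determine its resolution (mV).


The resolution (LSB) of an ADC is Vref / 2^n.
LSB = 8.85 / 2^8
LSB = 8.85 / 256
LSB = 0.03457031 V = 34.5703125 mV

34.5703125 mV


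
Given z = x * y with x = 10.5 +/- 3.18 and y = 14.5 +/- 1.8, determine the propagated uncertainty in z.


For a product z = x*y, the relative uncertainty is:
uz/z = sqrt((ux/x)^2 + (uy/y)^2)
Relative uncertainties: ux/x = 3.18/10.5 = 0.302857
uy/y = 1.8/14.5 = 0.124138
z = 10.5 * 14.5 = 152.2
uz = 152.2 * sqrt(0.302857^2 + 0.124138^2) = 49.833

49.833


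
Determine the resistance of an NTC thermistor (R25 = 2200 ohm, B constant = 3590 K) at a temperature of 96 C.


NTC thermistor equation: Rt = R25 * exp(B * (1/T - 1/T25)).
T in Kelvin: 369.15 K, T25 = 298.15 K
1/T - 1/T25 = 1/369.15 - 1/298.15 = -0.00064509
B * (1/T - 1/T25) = 3590 * -0.00064509 = -2.3159
Rt = 2200 * exp(-2.3159) = 217.1 ohm

217.1 ohm


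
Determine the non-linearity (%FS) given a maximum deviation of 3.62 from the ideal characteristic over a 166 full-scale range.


Linearity error = (max deviation / full scale) * 100%.
Linearity = (3.62 / 166) * 100
Linearity = 2.181 %FS

2.181 %FS


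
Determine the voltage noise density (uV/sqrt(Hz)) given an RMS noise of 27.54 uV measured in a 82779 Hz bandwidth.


Noise spectral density = Vrms / sqrt(BW).
NSD = 27.54 / sqrt(82779)
NSD = 27.54 / 287.7134
NSD = 0.0957 uV/sqrt(Hz)

0.0957 uV/sqrt(Hz)


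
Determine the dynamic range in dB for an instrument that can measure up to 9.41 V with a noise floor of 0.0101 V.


Dynamic range = 20 * log10(Vmax / Vnoise).
DR = 20 * log10(9.41 / 0.0101)
DR = 20 * log10(931.68)
DR = 59.39 dB

59.39 dB


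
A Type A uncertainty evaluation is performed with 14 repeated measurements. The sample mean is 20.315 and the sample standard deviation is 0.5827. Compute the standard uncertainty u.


The standard uncertainty for Type A evaluation is u = s / sqrt(n).
u = 0.5827 / sqrt(14)
u = 0.5827 / 3.7417
u = 0.1557

0.1557


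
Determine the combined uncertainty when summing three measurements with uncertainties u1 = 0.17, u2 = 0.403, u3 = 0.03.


For a sum of independent quantities, uc = sqrt(u1^2 + u2^2 + u3^2).
uc = sqrt(0.17^2 + 0.403^2 + 0.03^2)
uc = sqrt(0.0289 + 0.162409 + 0.0009)
uc = 0.4384

0.4384


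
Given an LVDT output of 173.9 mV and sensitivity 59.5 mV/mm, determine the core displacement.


Displacement = Vout / sensitivity.
d = 173.9 / 59.5
d = 2.923 mm

2.923 mm


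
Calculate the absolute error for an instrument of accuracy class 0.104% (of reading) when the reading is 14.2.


Absolute error = (accuracy% / 100) * reading.
Error = (0.104 / 100) * 14.2
Error = 0.00104 * 14.2
Error = 0.0148

0.0148


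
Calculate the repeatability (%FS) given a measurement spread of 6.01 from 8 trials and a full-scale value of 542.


Repeatability = (spread / full scale) * 100%.
R = (6.01 / 542) * 100
R = 1.109 %FS

1.109 %FS


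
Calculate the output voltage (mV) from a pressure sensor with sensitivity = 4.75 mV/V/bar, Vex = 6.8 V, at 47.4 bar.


Output = sensitivity * Vex * P.
Vout = 4.75 * 6.8 * 47.4
Vout = 32.3 * 47.4
Vout = 1531.02 mV

1531.02 mV


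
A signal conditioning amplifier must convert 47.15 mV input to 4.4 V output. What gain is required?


Gain = Vout / Vin (converting to same units).
G = 4.4 V / 47.15 mV
G = 4400.0 mV / 47.15 mV
G = 93.32

93.32


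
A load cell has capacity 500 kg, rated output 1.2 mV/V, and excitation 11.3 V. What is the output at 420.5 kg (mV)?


Vout = rated_output * Vex * (load / capacity).
Vout = 1.2 * 11.3 * (420.5 / 500)
Vout = 1.2 * 11.3 * 0.841
Vout = 11.404 mV

11.404 mV


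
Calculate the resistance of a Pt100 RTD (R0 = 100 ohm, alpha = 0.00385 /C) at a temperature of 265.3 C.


The RTD equation: Rt = R0 * (1 + alpha * T).
Rt = 100 * (1 + 0.00385 * 265.3)
Rt = 100 * (1 + 1.021405)
Rt = 100 * 2.021405
Rt = 202.141 ohm

202.141 ohm


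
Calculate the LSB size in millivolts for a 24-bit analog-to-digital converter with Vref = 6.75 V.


The resolution (LSB) of an ADC is Vref / 2^n.
LSB = 6.75 / 2^24
LSB = 6.75 / 16777216
LSB = 4e-07 V = 0.00040233 mV

0.00040233 mV


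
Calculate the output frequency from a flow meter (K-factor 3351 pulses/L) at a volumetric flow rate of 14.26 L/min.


Frequency = K * Q / 60 (converting L/min to L/s).
f = 3351 * 14.26 / 60
f = 47785.26 / 60
f = 796.42 Hz

796.42 Hz


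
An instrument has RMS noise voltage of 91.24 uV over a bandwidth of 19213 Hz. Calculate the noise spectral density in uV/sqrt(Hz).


Noise spectral density = Vrms / sqrt(BW).
NSD = 91.24 / sqrt(19213)
NSD = 91.24 / 138.611
NSD = 0.6582 uV/sqrt(Hz)

0.6582 uV/sqrt(Hz)


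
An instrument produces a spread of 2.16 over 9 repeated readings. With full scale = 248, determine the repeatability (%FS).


Repeatability = (spread / full scale) * 100%.
R = (2.16 / 248) * 100
R = 0.871 %FS

0.871 %FS


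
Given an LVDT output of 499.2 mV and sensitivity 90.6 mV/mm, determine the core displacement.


Displacement = Vout / sensitivity.
d = 499.2 / 90.6
d = 5.51 mm

5.51 mm


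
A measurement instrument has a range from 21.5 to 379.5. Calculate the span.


Span = upper range - lower range.
Span = 379.5 - (21.5)
Span = 358.0

358.0


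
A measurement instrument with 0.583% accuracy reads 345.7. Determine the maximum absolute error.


Absolute error = (accuracy% / 100) * reading.
Error = (0.583 / 100) * 345.7
Error = 0.00583 * 345.7
Error = 2.0154

2.0154


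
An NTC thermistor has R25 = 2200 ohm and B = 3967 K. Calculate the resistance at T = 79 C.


NTC thermistor equation: Rt = R25 * exp(B * (1/T - 1/T25)).
T in Kelvin: 352.15 K, T25 = 298.15 K
1/T - 1/T25 = 1/352.15 - 1/298.15 = -0.00051432
B * (1/T - 1/T25) = 3967 * -0.00051432 = -2.0403
Rt = 2200 * exp(-2.0403) = 286.0 ohm

286.0 ohm


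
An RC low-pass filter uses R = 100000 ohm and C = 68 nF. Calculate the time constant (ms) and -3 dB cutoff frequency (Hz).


Time constant: tau = R * C.
tau = 100000 * 6.80e-08 = 0.0068 s
tau = 6.8 ms
Cutoff frequency: fc = 1 / (2*pi*R*C).
fc = 1 / (2*pi*0.0068) = 23.41 Hz

tau = 6.8 ms, fc = 23.41 Hz


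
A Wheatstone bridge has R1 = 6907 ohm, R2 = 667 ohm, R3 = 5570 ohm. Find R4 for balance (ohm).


At balance: R1*R4 = R2*R3, so R4 = R2*R3/R1.
R4 = 667 * 5570 / 6907
R4 = 3715190 / 6907
R4 = 537.89 ohm

537.89 ohm


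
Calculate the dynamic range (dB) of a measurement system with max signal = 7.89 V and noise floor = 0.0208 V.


Dynamic range = 20 * log10(Vmax / Vnoise).
DR = 20 * log10(7.89 / 0.0208)
DR = 20 * log10(379.33)
DR = 51.58 dB

51.58 dB


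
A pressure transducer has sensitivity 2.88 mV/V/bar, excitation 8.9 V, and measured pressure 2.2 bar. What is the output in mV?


Output = sensitivity * Vex * P.
Vout = 2.88 * 8.9 * 2.2
Vout = 25.632 * 2.2
Vout = 56.39 mV

56.39 mV


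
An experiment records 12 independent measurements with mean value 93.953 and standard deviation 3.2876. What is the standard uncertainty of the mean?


The standard uncertainty for Type A evaluation is u = s / sqrt(n).
u = 3.2876 / sqrt(12)
u = 3.2876 / 3.4641
u = 0.949

0.949


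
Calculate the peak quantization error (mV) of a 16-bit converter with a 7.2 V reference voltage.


The maximum quantization error is +/- LSB/2.
LSB = Vref / 2^n = 7.2 / 65536 = 0.00010986 V
Max error = LSB / 2 = 0.00010986 / 2 = 5.493e-05 V
Max error = 0.0549 mV

0.0549 mV


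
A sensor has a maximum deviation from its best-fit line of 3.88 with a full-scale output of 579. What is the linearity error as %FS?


Linearity error = (max deviation / full scale) * 100%.
Linearity = (3.88 / 579) * 100
Linearity = 0.67 %FS

0.67 %FS


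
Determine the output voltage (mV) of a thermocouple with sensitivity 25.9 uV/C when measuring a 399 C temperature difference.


The thermocouple output V = sensitivity * dT.
V = 25.9 uV/C * 399 C
V = 10334.1 uV
V = 10.334 mV

10.334 mV


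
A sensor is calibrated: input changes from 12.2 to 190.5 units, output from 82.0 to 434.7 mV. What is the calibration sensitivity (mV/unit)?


Sensitivity = (y2 - y1) / (x2 - x1).
S = (434.7 - 82.0) / (190.5 - 12.2)
S = 352.7 / 178.3
S = 1.9781 mV/unit

1.9781 mV/unit


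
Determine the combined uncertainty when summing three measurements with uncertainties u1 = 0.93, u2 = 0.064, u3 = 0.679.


For a sum of independent quantities, uc = sqrt(u1^2 + u2^2 + u3^2).
uc = sqrt(0.93^2 + 0.064^2 + 0.679^2)
uc = sqrt(0.8649 + 0.004096 + 0.461041)
uc = 1.1533

1.1533


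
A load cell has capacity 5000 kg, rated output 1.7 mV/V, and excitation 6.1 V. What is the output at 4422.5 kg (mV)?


Vout = rated_output * Vex * (load / capacity).
Vout = 1.7 * 6.1 * (4422.5 / 5000)
Vout = 1.7 * 6.1 * 0.8845
Vout = 9.172 mV

9.172 mV


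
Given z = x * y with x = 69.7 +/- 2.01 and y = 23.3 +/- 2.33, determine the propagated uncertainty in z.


For a product z = x*y, the relative uncertainty is:
uz/z = sqrt((ux/x)^2 + (uy/y)^2)
Relative uncertainties: ux/x = 2.01/69.7 = 0.028838
uy/y = 2.33/23.3 = 0.1
z = 69.7 * 23.3 = 1624.0
uz = 1624.0 * sqrt(0.028838^2 + 0.1^2) = 169.019

169.019


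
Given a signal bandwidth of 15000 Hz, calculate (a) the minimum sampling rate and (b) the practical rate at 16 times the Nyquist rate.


By Nyquist theorem, fs_min = 2 * fmax.
fs_min = 2 * 15000 = 30000 Hz
Practical rate = 16 * fs_min = 16 * 30000 = 480000 Hz

fs_min = 30000 Hz, fs_practical = 480000 Hz


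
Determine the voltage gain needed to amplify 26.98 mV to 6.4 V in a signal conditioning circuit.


Gain = Vout / Vin (converting to same units).
G = 6.4 V / 26.98 mV
G = 6400.0 mV / 26.98 mV
G = 237.21

237.21


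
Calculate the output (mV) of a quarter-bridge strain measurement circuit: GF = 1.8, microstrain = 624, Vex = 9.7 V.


Quarter bridge output: Vout = (GF * epsilon * Vex) / 4.
Vout = (1.8 * 624e-6 * 9.7) / 4
Vout = 0.01089504 / 4 V
Vout = 0.00272376 V = 2.7238 mV

2.7238 mV


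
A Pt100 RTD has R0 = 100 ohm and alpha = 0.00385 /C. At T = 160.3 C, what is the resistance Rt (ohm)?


The RTD equation: Rt = R0 * (1 + alpha * T).
Rt = 100 * (1 + 0.00385 * 160.3)
Rt = 100 * (1 + 0.617155)
Rt = 100 * 1.617155
Rt = 161.715 ohm

161.715 ohm


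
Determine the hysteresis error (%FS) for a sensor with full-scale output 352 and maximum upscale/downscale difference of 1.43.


Hysteresis = (max difference / full scale) * 100%.
H = (1.43 / 352) * 100
H = 0.406 %FS

0.406 %FS


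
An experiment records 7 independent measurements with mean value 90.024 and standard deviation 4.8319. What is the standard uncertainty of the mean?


The standard uncertainty for Type A evaluation is u = s / sqrt(n).
u = 4.8319 / sqrt(7)
u = 4.8319 / 2.6458
u = 1.8263

1.8263


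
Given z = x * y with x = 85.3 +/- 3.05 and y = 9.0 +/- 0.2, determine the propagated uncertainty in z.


For a product z = x*y, the relative uncertainty is:
uz/z = sqrt((ux/x)^2 + (uy/y)^2)
Relative uncertainties: ux/x = 3.05/85.3 = 0.035756
uy/y = 0.2/9.0 = 0.022222
z = 85.3 * 9.0 = 767.7
uz = 767.7 * sqrt(0.035756^2 + 0.022222^2) = 32.319

32.319


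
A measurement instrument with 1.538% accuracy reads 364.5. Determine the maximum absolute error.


Absolute error = (accuracy% / 100) * reading.
Error = (1.538 / 100) * 364.5
Error = 0.01538 * 364.5
Error = 5.606

5.606


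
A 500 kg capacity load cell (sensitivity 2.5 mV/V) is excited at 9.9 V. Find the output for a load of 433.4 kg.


Vout = rated_output * Vex * (load / capacity).
Vout = 2.5 * 9.9 * (433.4 / 500)
Vout = 2.5 * 9.9 * 0.8668
Vout = 21.453 mV

21.453 mV


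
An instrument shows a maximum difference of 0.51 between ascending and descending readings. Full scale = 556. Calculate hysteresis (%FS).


Hysteresis = (max difference / full scale) * 100%.
H = (0.51 / 556) * 100
H = 0.092 %FS

0.092 %FS


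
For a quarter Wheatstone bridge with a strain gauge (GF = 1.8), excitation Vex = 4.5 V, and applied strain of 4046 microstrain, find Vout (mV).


Quarter bridge output: Vout = (GF * epsilon * Vex) / 4.
Vout = (1.8 * 4046e-6 * 4.5) / 4
Vout = 0.0327726 / 4 V
Vout = 0.00819315 V = 8.1931 mV

8.1931 mV


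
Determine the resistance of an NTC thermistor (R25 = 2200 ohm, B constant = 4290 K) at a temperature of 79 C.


NTC thermistor equation: Rt = R25 * exp(B * (1/T - 1/T25)).
T in Kelvin: 352.15 K, T25 = 298.15 K
1/T - 1/T25 = 1/352.15 - 1/298.15 = -0.00051432
B * (1/T - 1/T25) = 4290 * -0.00051432 = -2.2064
Rt = 2200 * exp(-2.2064) = 242.2 ohm

242.2 ohm


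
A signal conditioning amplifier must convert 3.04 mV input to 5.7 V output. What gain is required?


Gain = Vout / Vin (converting to same units).
G = 5.7 V / 3.04 mV
G = 5700.0 mV / 3.04 mV
G = 1875.0

1875.0


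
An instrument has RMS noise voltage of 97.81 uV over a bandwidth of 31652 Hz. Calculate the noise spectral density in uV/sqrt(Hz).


Noise spectral density = Vrms / sqrt(BW).
NSD = 97.81 / sqrt(31652)
NSD = 97.81 / 177.9101
NSD = 0.5498 uV/sqrt(Hz)

0.5498 uV/sqrt(Hz)


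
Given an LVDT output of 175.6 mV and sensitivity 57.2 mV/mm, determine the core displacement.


Displacement = Vout / sensitivity.
d = 175.6 / 57.2
d = 3.07 mm

3.07 mm


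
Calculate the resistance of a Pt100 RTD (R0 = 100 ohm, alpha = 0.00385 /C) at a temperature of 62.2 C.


The RTD equation: Rt = R0 * (1 + alpha * T).
Rt = 100 * (1 + 0.00385 * 62.2)
Rt = 100 * (1 + 0.23947)
Rt = 100 * 1.23947
Rt = 123.947 ohm

123.947 ohm


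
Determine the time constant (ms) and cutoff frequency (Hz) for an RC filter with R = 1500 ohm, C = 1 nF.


Time constant: tau = R * C.
tau = 1500 * 1.00e-09 = 1.5e-06 s
tau = 0.0015 ms
Cutoff frequency: fc = 1 / (2*pi*R*C).
fc = 1 / (2*pi*1.5e-06) = 106103.3 Hz

tau = 0.0015 ms, fc = 106103.3 Hz


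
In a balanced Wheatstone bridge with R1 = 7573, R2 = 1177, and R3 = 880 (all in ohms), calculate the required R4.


At balance: R1*R4 = R2*R3, so R4 = R2*R3/R1.
R4 = 1177 * 880 / 7573
R4 = 1035760 / 7573
R4 = 136.77 ohm

136.77 ohm


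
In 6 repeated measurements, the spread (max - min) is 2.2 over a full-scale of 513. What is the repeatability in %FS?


Repeatability = (spread / full scale) * 100%.
R = (2.2 / 513) * 100
R = 0.429 %FS

0.429 %FS


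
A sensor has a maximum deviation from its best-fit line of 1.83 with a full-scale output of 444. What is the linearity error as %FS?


Linearity error = (max deviation / full scale) * 100%.
Linearity = (1.83 / 444) * 100
Linearity = 0.412 %FS

0.412 %FS


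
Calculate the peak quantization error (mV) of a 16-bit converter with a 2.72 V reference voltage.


The maximum quantization error is +/- LSB/2.
LSB = Vref / 2^n = 2.72 / 65536 = 4.15e-05 V
Max error = LSB / 2 = 4.15e-05 / 2 = 2.075e-05 V
Max error = 0.0208 mV

0.0208 mV


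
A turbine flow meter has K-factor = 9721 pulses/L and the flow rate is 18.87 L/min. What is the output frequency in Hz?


Frequency = K * Q / 60 (converting L/min to L/s).
f = 9721 * 18.87 / 60
f = 183435.27 / 60
f = 3057.25 Hz

3057.25 Hz


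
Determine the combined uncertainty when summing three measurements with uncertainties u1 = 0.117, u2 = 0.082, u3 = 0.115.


For a sum of independent quantities, uc = sqrt(u1^2 + u2^2 + u3^2).
uc = sqrt(0.117^2 + 0.082^2 + 0.115^2)
uc = sqrt(0.013689 + 0.006724 + 0.013225)
uc = 0.1834

0.1834


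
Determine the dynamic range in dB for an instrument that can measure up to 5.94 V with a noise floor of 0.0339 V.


Dynamic range = 20 * log10(Vmax / Vnoise).
DR = 20 * log10(5.94 / 0.0339)
DR = 20 * log10(175.22)
DR = 44.87 dB

44.87 dB


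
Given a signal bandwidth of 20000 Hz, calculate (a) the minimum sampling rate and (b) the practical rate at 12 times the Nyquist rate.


By Nyquist theorem, fs_min = 2 * fmax.
fs_min = 2 * 20000 = 40000 Hz
Practical rate = 12 * fs_min = 12 * 40000 = 480000 Hz

fs_min = 40000 Hz, fs_practical = 480000 Hz


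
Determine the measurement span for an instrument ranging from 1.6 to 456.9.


Span = upper range - lower range.
Span = 456.9 - (1.6)
Span = 455.3

455.3


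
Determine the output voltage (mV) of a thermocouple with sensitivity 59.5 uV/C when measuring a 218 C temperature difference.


The thermocouple output V = sensitivity * dT.
V = 59.5 uV/C * 218 C
V = 12971.0 uV
V = 12.971 mV

12.971 mV


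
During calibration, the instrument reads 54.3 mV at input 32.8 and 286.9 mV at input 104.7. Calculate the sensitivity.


Sensitivity = (y2 - y1) / (x2 - x1).
S = (286.9 - 54.3) / (104.7 - 32.8)
S = 232.6 / 71.9
S = 3.235 mV/unit

3.235 mV/unit


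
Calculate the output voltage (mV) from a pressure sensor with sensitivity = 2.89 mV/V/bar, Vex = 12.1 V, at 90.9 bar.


Output = sensitivity * Vex * P.
Vout = 2.89 * 12.1 * 90.9
Vout = 34.969 * 90.9
Vout = 3178.68 mV

3178.68 mV


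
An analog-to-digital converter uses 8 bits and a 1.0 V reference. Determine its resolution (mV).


The resolution (LSB) of an ADC is Vref / 2^n.
LSB = 1.0 / 2^8
LSB = 1.0 / 256
LSB = 0.00390625 V = 3.90625 mV

3.90625 mV


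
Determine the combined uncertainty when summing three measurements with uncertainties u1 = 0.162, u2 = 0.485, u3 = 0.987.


For a sum of independent quantities, uc = sqrt(u1^2 + u2^2 + u3^2).
uc = sqrt(0.162^2 + 0.485^2 + 0.987^2)
uc = sqrt(0.026244 + 0.235225 + 0.974169)
uc = 1.1116

1.1116


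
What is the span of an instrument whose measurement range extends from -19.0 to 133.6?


Span = upper range - lower range.
Span = 133.6 - (-19.0)
Span = 152.6

152.6


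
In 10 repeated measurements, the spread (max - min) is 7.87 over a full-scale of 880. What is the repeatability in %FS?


Repeatability = (spread / full scale) * 100%.
R = (7.87 / 880) * 100
R = 0.894 %FS

0.894 %FS


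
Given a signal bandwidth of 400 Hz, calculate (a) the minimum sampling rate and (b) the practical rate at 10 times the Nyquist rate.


By Nyquist theorem, fs_min = 2 * fmax.
fs_min = 2 * 400 = 800 Hz
Practical rate = 10 * fs_min = 10 * 800 = 8000 Hz

fs_min = 800 Hz, fs_practical = 8000 Hz


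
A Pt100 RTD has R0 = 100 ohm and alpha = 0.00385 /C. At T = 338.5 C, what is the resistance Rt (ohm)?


The RTD equation: Rt = R0 * (1 + alpha * T).
Rt = 100 * (1 + 0.00385 * 338.5)
Rt = 100 * (1 + 1.303225)
Rt = 100 * 2.303225
Rt = 230.323 ohm

230.323 ohm


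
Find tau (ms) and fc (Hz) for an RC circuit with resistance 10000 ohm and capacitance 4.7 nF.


Time constant: tau = R * C.
tau = 10000 * 4.70e-09 = 4.7e-05 s
tau = 0.047 ms
Cutoff frequency: fc = 1 / (2*pi*R*C).
fc = 1 / (2*pi*4.7e-05) = 3386.28 Hz

tau = 0.047 ms, fc = 3386.28 Hz


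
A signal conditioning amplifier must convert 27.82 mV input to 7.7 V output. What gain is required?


Gain = Vout / Vin (converting to same units).
G = 7.7 V / 27.82 mV
G = 7700.0 mV / 27.82 mV
G = 276.78

276.78


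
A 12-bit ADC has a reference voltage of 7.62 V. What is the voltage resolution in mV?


The resolution (LSB) of an ADC is Vref / 2^n.
LSB = 7.62 / 2^12
LSB = 7.62 / 4096
LSB = 0.00186035 V = 1.86035156 mV

1.86035156 mV


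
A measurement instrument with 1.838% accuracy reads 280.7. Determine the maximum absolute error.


Absolute error = (accuracy% / 100) * reading.
Error = (1.838 / 100) * 280.7
Error = 0.01838 * 280.7
Error = 5.1593

5.1593


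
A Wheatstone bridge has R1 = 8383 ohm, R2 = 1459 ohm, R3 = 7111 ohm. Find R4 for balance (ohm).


At balance: R1*R4 = R2*R3, so R4 = R2*R3/R1.
R4 = 1459 * 7111 / 8383
R4 = 10374949 / 8383
R4 = 1237.62 ohm

1237.62 ohm


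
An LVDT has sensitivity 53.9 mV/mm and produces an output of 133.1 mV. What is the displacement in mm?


Displacement = Vout / sensitivity.
d = 133.1 / 53.9
d = 2.469 mm

2.469 mm


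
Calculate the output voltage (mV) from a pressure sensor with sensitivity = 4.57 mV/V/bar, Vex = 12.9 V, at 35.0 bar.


Output = sensitivity * Vex * P.
Vout = 4.57 * 12.9 * 35.0
Vout = 58.953 * 35.0
Vout = 2063.36 mV

2063.36 mV
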